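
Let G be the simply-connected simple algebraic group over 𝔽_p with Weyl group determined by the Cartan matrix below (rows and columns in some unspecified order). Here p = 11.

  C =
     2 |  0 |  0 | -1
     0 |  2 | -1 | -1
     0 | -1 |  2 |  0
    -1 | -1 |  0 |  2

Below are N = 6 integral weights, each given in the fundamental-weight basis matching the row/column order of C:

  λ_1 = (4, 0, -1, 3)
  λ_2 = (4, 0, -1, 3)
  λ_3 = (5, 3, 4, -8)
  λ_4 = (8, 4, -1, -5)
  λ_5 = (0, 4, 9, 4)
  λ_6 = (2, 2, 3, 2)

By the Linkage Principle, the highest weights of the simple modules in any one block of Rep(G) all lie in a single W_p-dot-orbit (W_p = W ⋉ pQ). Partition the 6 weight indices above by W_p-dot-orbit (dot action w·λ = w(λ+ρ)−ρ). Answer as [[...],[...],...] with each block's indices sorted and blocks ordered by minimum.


C ↔ A_4 under row/col permutation; |W(A_4)| = 120.

λ_j+ρ reflected into Ā_11 (⟨·,θ^∨⟩≤11); 4-tuples as given:

  λ_1+ρ ↦ (5, 1, 0, 4)
  λ_2+ρ ↦ (5, 1, 0, 4)
  λ_3+ρ ↦ (1, 3, 2, 3)
  λ_4+ρ ↦ (5, 1, 0, 4)
  λ_5+ρ ↦ (5, 1, 0, 4)
  λ_6+ρ ↦ (1, 3, 2, 3)

These 6 weights hit 2 W_11-dot-orbits; sizes (4, 2):

[[1, 2, 4, 5], [3, 6]]


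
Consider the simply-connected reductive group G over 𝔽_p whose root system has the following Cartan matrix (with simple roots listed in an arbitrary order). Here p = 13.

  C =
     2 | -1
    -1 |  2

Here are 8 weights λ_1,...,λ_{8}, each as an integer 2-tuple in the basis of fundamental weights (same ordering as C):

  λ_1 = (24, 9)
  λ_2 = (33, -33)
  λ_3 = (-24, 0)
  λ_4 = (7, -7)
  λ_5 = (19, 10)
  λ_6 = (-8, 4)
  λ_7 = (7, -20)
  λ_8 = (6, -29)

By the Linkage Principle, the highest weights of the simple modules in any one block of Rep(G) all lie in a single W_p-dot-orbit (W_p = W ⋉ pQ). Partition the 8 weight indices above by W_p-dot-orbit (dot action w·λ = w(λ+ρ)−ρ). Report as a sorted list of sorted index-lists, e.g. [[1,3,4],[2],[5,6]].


Root system A_2: the 2×2 matrix C matches after relabeling.

Ā_13 reps of the 8 weights (A_2, coords as presented):

  [1] (9, 3) · [2] (5, 2) · [3] (9, 3) · [4] (2, 6) · [5] (5, 2) · [6] (5, 2) · [7] (5, 2) · [8] (2, 6)

Partition of {1..8} into 3 W_13-dot-orbits:

[[1, 3], [2, 5, 6, 7], [4, 8]]


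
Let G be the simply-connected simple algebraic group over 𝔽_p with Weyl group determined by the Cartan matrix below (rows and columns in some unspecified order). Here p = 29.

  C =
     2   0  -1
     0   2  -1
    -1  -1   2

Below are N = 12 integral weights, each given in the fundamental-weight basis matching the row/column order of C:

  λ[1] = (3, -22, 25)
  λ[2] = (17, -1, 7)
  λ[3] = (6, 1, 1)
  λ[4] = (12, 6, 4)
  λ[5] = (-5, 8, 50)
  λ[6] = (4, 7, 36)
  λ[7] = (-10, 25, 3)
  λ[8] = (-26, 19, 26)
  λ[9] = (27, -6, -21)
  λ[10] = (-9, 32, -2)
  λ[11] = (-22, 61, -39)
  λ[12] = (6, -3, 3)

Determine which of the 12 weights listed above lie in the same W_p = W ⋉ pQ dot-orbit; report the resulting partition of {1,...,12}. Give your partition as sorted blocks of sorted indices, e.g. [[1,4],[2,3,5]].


Type A_3, rank 3, |W|=24; reorder rows/cols to standard.

λ_j+ρ reflected into Ā_29 (⟨·,θ^∨⟩≤29); 3-tuples as given:

  1: (3, 20, 5)
  2: (18, 0, 8)
  3: (7, 2, 2)
  4: (13, 7, 5)
  5: (7, 2, 2)
  6: (8, 5, 8)
  7: (3, 20, 5)
  8: (7, 2, 2)
  9: (3, 20, 5)
  10: (3, 20, 5)
  11: (3, 20, 5)
  12: (7, 2, 2)

5 distinct reps among the 12 weights ⇒ 5 W_29-linkage classes:

[[1, 7, 9, 10, 11], [2], [3, 5, 8, 12], [4], [6]]


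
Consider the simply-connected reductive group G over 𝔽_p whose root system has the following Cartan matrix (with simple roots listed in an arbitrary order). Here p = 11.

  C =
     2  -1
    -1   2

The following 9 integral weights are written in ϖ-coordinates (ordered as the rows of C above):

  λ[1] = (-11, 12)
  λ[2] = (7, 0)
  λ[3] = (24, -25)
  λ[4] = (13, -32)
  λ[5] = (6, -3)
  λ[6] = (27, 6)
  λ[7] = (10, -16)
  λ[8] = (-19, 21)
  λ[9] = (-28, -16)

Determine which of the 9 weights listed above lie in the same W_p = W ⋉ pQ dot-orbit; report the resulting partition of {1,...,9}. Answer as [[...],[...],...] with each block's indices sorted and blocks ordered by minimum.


Cartan matrix: type A_2 (|W|=6); un-permuting the 2 rows.

λ_j+ρ reflected into Ā_11 (⟨·,θ^∨⟩≤11); 2-tuples as given:

    1: (8, 1)
    2: (8, 1)
    3: (8, 1)
    4: (6, 3)
    5: (5, 2)
    6: (5, 2)
    7: (0, 7)
    8: (0, 7)
    9: (5, 2)

4 distinct reps among the 9 weights ⇒ 4 W_11-linkage classes:

[[1, 2, 3], [4], [5, 6, 9], [7, 8]]


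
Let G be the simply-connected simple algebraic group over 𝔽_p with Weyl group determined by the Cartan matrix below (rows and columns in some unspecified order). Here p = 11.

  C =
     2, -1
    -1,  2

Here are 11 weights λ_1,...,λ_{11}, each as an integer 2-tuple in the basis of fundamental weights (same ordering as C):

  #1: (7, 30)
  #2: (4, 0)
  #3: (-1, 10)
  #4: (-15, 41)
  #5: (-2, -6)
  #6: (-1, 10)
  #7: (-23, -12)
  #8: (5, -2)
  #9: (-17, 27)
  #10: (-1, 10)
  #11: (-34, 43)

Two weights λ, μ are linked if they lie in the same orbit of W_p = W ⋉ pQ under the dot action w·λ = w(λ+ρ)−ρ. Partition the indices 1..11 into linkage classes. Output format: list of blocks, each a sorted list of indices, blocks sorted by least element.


Type A_2, rank 2, |W|=6; reorder rows/cols to standard.

Alcove-folded reps (p=11, 11 weights, presented ϖ-order):

    1: (6, 2)
    2: (5, 1)
    3: (0, 11)
    4: (6, 2)
    5: (5, 1)
    6: (0, 11)
    7: (0, 11)
    8: (5, 1)
    9: (5, 1)
    10: (0, 11)
    11: (0, 11)

3 distinct reps among the 11 weights ⇒ 3 W_11-linkage classes:

[[1, 4], [2, 5, 8, 9], [3, 6, 7, 10, 11]]


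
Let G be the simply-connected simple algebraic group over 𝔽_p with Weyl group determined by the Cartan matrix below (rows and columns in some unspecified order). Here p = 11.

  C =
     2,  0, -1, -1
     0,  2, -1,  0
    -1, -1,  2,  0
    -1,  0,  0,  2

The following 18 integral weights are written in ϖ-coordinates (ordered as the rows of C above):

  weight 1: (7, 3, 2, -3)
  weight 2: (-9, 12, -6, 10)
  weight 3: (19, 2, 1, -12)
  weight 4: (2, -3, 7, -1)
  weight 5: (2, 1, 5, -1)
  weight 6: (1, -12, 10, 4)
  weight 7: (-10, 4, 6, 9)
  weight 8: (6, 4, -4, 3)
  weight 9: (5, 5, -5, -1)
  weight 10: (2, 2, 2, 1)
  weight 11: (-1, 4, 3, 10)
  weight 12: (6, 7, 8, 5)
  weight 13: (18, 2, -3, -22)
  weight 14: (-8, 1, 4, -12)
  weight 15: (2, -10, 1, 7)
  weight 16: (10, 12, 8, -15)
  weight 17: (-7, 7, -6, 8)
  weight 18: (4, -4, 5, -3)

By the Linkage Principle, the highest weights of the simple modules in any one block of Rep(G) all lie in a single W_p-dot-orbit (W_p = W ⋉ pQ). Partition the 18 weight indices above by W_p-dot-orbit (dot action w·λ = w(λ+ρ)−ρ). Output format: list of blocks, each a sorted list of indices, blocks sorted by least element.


Cartan matrix: type A_4 (|W|=120); un-permuting the 4 rows.

Folding the 18 weights λ_j+ρ into Ā_11 (reps in the given 4-coord order):

  1: (4, 0, 3, 2);  2: (3, 2, 6, 0);  3: (3, 2, 6, 0);  4: (3, 2, 6, 0);  5: (3, 2, 6, 0);  6: (0, 4, 0, 2);  7: (6, 1, 2, 1);  8: (4, 0, 3, 2);  9: (2, 2, 4, 0);  10: (3, 3, 3, 2);  11: (0, 4, 0, 2);  12: (2, 2, 4, 0);  13: (6, 1, 2, 1);  14: (0, 4, 0, 2);  15: (4, 0, 3, 2);  16: (3, 2, 6, 0);  17: (3, 3, 3, 2);  18: (3, 3, 3, 2)

6 distinct reps among the 18 weights ⇒ 6 W_11-linkage classes:

[[1, 8, 15], [2, 3, 4, 5, 16], [6, 11, 14], [7, 13], [9, 12], [10, 17, 18]]


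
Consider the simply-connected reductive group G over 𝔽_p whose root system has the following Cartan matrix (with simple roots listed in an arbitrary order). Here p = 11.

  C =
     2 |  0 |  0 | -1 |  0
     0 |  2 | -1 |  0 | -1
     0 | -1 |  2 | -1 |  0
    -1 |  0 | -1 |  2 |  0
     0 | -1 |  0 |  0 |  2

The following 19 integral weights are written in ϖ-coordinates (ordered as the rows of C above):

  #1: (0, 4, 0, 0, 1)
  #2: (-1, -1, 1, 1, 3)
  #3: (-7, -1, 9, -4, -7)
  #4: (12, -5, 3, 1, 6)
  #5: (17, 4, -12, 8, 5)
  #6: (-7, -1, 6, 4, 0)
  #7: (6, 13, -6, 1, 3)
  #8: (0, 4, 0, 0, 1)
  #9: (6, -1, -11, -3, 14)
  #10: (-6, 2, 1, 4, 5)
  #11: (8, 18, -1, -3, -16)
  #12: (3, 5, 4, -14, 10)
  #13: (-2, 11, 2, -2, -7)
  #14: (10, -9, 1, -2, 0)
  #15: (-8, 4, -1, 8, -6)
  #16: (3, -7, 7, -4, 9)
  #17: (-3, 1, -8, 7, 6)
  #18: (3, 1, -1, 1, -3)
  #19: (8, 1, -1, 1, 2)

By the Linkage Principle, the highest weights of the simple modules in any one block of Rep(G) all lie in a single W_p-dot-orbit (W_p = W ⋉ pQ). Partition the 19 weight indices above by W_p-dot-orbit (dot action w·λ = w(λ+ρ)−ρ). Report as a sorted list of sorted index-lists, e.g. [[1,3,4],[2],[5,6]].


C ↔ A_5 under row/col permutation; |W(A_5)| = 720.

W_11-reps of the 19 weights in Ā_11 (same 5-coord order as C):

  λ_1+ρ ↦ (1, 5, 1, 1, 2)
  λ_2+ρ ↦ (0, 0, 2, 2, 4)
  λ_3+ρ ↦ (3, 1, 5, 1, 0)
  λ_4+ρ ↦ (0, 0, 2, 2, 4)
  λ_5+ρ ↦ (0, 3, 2, 0, 1)
  λ_6+ρ ↦ (3, 1, 5, 1, 0)
  λ_7+ρ ↦ (0, 0, 2, 2, 4)
  λ_8+ρ ↦ (1, 5, 1, 1, 2)
  λ_9+ρ ↦ (3, 1, 5, 1, 0)
  λ_10+ρ ↦ (0, 3, 2, 0, 1)
  λ_11+ρ ↦ (0, 0, 2, 2, 4)
  λ_12+ρ ↦ (4, 0, 0, 2, 2)
  λ_13+ρ ↦ (1, 5, 1, 1, 2)
  λ_14+ρ ↦ (3, 1, 5, 1, 0)
  λ_15+ρ ↦ (4, 0, 0, 2, 2)
  λ_16+ρ ↦ (1, 5, 1, 1, 2)
  λ_17+ρ ↦ (1, 5, 1, 1, 2)
  λ_18+ρ ↦ (4, 0, 0, 2, 2)
  λ_19+ρ ↦ (4, 0, 0, 2, 2)

These 19 weights hit 5 W_11-dot-orbits; sizes (5, 4, 4, 2, 4):

[[1, 8, 13, 16, 17], [2, 4, 7, 11], [3, 6, 9, 14], [5, 10], [12, 15, 18, 19]]


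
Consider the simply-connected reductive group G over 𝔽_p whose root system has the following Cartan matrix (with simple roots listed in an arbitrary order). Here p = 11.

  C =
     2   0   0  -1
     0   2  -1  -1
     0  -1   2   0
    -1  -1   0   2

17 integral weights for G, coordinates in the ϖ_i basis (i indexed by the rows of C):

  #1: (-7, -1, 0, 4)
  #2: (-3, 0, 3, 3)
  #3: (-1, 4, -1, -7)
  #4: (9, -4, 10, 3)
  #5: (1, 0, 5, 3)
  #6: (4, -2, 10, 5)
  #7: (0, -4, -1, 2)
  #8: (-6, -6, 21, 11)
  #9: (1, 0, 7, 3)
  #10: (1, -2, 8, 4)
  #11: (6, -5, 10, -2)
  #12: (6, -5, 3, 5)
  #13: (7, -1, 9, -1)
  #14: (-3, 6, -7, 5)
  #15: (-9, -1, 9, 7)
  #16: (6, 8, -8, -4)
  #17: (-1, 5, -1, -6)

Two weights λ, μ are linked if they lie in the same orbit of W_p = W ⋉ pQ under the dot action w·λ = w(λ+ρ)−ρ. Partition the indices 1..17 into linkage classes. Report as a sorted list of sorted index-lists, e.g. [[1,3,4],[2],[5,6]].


Dynkin diagram of C (from the 6 off-diagonal −1 entries): A_4.

W_11-reps of the 17 weights in Ā_11 (same 4-coord order as C):

    λ_1+ρ ↦ (5, 1, 0, 0)
    λ_2+ρ ↦ (2, 1, 4, 2)
    λ_3+ρ ↦ (5, 1, 0, 0)
    λ_4+ρ ↦ (1, 0, 3, 0)
    λ_5+ρ ↦ (0, 1, 4, 4)
    λ_6+ρ ↦ (5, 1, 0, 0)
    λ_7+ρ ↦ (1, 0, 3, 0)
    λ_8+ρ ↦ (0, 1, 4, 4)
    λ_9+ρ ↦ (2, 1, 4, 2)
    λ_10+ρ ↦ (2, 1, 4, 2)
    λ_11+ρ ↦ (0, 1, 4, 4)
    λ_12+ρ ↦ (5, 2, 2, 2)
    λ_13+ρ ↦ (1, 0, 3, 0)
    λ_14+ρ ↦ (0, 1, 4, 4)
    λ_15+ρ ↦ (1, 0, 3, 0)
    λ_16+ρ ↦ (2, 1, 4, 2)
    λ_17+ρ ↦ (5, 1, 0, 0)

Grouping the 17 weights by Ā_11-representative: 5 linkage classes.

[[1, 3, 6, 17], [2, 9, 10, 16], [4, 7, 13, 15], [5, 8, 11, 14], [12]]


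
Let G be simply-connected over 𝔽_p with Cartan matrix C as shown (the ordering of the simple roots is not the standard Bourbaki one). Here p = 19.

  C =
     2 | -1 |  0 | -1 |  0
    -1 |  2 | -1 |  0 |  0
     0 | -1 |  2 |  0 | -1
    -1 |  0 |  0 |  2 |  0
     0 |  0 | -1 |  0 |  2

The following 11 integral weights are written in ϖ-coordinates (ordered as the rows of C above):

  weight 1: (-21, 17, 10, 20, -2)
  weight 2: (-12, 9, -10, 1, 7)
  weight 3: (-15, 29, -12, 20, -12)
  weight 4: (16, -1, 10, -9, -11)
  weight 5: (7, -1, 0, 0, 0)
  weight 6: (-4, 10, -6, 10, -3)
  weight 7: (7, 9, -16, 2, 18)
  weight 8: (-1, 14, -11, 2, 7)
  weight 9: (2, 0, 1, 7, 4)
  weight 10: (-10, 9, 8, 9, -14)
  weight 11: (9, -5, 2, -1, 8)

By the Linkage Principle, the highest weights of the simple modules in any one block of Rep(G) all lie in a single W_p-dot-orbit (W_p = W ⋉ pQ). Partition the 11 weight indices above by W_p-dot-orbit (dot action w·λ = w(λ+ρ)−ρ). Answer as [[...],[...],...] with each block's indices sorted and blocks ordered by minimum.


C ↔ A_5 under row/col permutation; |W(A_5)| = 720.

Each λ_j+ρ reduced to Ā_19; 5-tuples below use C's row order:

  1: (8, 0, 1, 1, 1);  2: (8, 0, 1, 1, 1);  3: (3, 1, 2, 8, 5);  4: (8, 0, 1, 1, 1);  5: (8, 0, 1, 1, 1);  6: (3, 1, 2, 8, 5);  7: (0, 5, 8, 3, 2);  8: (0, 5, 8, 3, 2);  9: (3, 1, 2, 8, 5);  10: (6, 3, 1, 0, 8);  11: (6, 3, 1, 0, 8)

The 11 indices split into 4 linkage classes (same alcove rep ⇔ same W_19-dot-orbit):

[[1, 2, 4, 5], [3, 6, 9], [7, 8], [10, 11]]


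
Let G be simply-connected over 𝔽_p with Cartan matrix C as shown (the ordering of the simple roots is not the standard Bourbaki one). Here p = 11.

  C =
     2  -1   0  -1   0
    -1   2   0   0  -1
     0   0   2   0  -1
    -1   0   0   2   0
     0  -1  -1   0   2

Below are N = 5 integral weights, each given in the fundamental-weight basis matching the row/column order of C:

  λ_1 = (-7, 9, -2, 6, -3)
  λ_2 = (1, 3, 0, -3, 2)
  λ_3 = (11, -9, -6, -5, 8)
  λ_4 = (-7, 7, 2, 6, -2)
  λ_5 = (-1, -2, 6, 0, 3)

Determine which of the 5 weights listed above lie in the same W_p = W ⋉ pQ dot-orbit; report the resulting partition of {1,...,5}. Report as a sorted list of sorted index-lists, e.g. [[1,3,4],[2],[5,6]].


Root system A_5: the 5×5 matrix C matches after relabeling.

λ_j+ρ reflected into Ā_11 (⟨·,θ^∨⟩≤11); 5-tuples as given:

  [1] (6, 1, 2, 1, 1);  [2] (0, 4, 1, 2, 3);  [3] (0, 4, 1, 2, 3);  [4] (6, 1, 2, 1, 1);  [5] (1, 0, 7, 0, 3)

Partition of {1..5} into 3 W_11-dot-orbits:

[[1, 4], [2, 3], [5]]


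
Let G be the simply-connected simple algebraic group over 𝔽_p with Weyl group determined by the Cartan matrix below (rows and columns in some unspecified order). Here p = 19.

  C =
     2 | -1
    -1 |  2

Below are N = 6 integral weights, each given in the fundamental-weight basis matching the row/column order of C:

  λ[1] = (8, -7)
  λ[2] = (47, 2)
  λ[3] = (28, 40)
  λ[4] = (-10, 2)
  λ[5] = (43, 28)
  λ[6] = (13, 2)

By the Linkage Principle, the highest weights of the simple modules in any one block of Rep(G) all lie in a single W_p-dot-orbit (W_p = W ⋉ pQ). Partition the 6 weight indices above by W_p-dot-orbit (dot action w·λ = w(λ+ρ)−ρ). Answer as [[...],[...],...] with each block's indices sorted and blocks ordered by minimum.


Dynkin diagram of C (from the 2 off-diagonal −1 entries): A_2.

W_19-reps of the 6 weights in Ā_19 (same 2-coord order as C):

  1: (3, 6);  2: (3, 6);  3: (3, 6);  4: (3, 6);  5: (3, 6);  6: (14, 3)

These 6 weights hit 2 W_19-dot-orbits; sizes (5, 1):

[[1, 2, 3, 4, 5], [6]]


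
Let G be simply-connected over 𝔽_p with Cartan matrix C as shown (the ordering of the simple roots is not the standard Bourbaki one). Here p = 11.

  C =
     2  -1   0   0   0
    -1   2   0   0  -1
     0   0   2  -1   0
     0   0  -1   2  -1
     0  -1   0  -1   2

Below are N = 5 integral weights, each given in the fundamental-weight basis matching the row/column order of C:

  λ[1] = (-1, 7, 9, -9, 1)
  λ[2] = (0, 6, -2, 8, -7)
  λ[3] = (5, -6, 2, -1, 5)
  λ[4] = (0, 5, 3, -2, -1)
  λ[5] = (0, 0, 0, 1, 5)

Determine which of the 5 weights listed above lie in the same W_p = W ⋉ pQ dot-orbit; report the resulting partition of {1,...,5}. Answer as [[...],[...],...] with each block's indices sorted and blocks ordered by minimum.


Root system A_5: the 5×5 matrix C matches after relabeling.

Ā_11 reps of the 5 weights (A_5, coords as presented):

    1: (1, 1, 1, 2, 6)
    2: (1, 1, 1, 2, 6)
    3: (1, 5, 3, 0, 1)
    4: (1, 5, 3, 0, 1)
    5: (1, 1, 1, 2, 6)

These 5 weights hit 2 W_11-dot-orbits; sizes (3, 2):

[[1, 2, 5], [3, 4]]


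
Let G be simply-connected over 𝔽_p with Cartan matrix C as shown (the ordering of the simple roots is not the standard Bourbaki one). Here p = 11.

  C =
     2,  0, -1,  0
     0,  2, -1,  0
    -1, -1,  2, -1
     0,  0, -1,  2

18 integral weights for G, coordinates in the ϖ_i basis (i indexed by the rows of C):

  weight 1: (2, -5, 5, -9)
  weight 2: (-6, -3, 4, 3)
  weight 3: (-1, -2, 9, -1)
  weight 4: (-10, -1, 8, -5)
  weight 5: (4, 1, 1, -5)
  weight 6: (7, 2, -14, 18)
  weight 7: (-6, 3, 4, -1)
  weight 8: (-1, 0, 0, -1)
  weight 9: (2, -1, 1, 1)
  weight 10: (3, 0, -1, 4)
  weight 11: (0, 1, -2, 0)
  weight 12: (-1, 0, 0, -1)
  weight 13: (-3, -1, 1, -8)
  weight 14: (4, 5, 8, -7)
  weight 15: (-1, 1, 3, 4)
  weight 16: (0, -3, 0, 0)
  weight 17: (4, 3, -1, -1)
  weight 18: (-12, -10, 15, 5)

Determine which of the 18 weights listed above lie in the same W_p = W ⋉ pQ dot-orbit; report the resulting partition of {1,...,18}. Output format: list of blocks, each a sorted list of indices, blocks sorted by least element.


Cartan matrix: type D_4 (|W|=192); un-permuting the 4 rows.

Folding the 18 weights λ_j+ρ into Ā_11 (reps in the given 4-coord order):

  λ_1 → (3, 2, 1, 2)
  λ_2 → (3, 0, 2, 2)
  λ_3 → (0, 1, 1, 0)
  λ_4 → (5, 4, 0, 0)
  λ_5 → (3, 0, 2, 2)
  λ_6 → (3, 2, 1, 2)
  λ_7 → (5, 4, 0, 0)
  λ_8 → (0, 1, 1, 0)
  λ_9 → (3, 0, 2, 2)
  λ_10 → (4, 1, 0, 5)
  λ_11 → (0, 1, 1, 0)
  λ_12 → (0, 1, 1, 0)
  λ_13 → (0, 2, 0, 5)
  λ_14 → (3, 2, 1, 2)
  λ_15 → (0, 2, 0, 5)
  λ_16 → (0, 1, 1, 0)
  λ_17 → (5, 4, 0, 0)
  λ_18 → (0, 2, 0, 5)

6 distinct reps among the 18 weights ⇒ 6 W_11-linkage classes:

[[1, 6, 14], [2, 5, 9], [3, 8, 11, 12, 16], [4, 7, 17], [10], [13, 15, 18]]


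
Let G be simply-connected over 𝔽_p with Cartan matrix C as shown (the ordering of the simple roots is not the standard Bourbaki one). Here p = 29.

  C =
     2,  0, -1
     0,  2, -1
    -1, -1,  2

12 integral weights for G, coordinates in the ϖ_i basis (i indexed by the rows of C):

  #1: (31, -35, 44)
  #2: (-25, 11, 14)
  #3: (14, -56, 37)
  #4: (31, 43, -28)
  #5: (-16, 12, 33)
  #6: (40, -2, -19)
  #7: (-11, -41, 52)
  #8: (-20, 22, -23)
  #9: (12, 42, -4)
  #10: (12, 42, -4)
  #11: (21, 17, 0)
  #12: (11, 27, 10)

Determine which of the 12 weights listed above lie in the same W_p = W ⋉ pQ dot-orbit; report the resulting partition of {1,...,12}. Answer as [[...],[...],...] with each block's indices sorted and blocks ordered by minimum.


Type A_3, rank 3, |W|=24; reorder rows/cols to standard.

Alcove-folded reps (p=29, 12 weights, presented ϖ-order):

  λ_1 → (3, 5, 11) · λ_2 → (15, 3, 9) · λ_3 → (15, 3, 9) · λ_4 → (15, 3, 9) · λ_5 → (3, 5, 11) · λ_6 → (10, 6, 1) · λ_7 → (3, 5, 11) · λ_8 → (10, 6, 1) · λ_9 → (3, 5, 11) · λ_10 → (3, 5, 11) · λ_11 → (10, 6, 1) · λ_12 → (10, 6, 1)

Linkage partition of the 12 weights (3 classes, p=29):

[[1, 5, 7, 9, 10], [2, 3, 4], [6, 8, 11, 12]]


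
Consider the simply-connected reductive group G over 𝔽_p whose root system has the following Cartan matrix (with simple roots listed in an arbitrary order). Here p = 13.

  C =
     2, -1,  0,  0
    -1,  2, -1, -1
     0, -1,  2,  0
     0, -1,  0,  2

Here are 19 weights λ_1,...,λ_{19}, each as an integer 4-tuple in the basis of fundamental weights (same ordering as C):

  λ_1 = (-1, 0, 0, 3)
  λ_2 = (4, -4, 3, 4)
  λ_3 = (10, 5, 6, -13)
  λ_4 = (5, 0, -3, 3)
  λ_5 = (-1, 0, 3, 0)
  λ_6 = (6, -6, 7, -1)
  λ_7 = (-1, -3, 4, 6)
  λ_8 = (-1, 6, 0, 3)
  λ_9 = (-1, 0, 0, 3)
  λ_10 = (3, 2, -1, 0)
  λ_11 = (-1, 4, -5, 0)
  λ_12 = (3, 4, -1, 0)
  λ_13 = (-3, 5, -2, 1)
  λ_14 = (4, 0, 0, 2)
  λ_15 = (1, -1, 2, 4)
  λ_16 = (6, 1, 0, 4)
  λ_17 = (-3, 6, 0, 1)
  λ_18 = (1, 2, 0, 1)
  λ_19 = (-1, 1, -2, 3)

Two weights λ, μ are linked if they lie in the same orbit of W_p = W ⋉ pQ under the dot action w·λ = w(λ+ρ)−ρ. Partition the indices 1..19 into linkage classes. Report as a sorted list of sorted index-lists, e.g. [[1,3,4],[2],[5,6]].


Type D_4, rank 4, |W|=192; reorder rows/cols to standard.

Ā_13 reps of the 19 weights (D_4, coords as presented):

  [1] (0, 1, 1, 4)
  [2] (2, 3, 1, 2)
  [3] (0, 1, 4, 1)
  [4] (5, 1, 1, 3)
  [5] (0, 1, 4, 1)
  [6] (2, 0, 3, 5)
  [7] (2, 0, 3, 5)
  [8] (0, 1, 1, 4)
  [9] (0, 1, 1, 4)
  [10] (4, 3, 0, 1)
  [11] (0, 1, 4, 1)
  [12] (4, 3, 0, 1)
  [13] (2, 3, 1, 2)
  [14] (5, 1, 1, 3)
  [15] (2, 0, 3, 5)
  [16] (5, 1, 1, 3)
  [17] (2, 3, 1, 2)
  [18] (2, 3, 1, 2)
  [19] (0, 1, 1, 4)

6 distinct reps among the 19 weights ⇒ 6 W_13-linkage classes:

[[1, 8, 9, 19], [2, 13, 17, 18], [3, 5, 11], [4, 14, 16], [6, 7, 15], [10, 12]]


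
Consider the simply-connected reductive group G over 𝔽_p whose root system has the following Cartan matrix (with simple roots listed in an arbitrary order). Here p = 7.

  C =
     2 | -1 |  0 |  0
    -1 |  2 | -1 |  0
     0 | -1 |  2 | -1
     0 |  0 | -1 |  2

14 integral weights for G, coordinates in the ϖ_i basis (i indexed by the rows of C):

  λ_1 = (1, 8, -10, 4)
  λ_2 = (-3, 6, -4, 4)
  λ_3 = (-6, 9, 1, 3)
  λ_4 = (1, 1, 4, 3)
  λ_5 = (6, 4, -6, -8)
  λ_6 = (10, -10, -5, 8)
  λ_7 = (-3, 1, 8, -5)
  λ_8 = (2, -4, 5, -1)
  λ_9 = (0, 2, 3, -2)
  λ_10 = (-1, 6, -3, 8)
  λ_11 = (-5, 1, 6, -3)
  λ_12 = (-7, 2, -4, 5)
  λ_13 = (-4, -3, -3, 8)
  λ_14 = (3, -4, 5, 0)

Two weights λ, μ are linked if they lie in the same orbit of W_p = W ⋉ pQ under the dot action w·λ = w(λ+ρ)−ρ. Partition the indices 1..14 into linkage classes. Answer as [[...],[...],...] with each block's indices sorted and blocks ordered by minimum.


Root system A_4: the 4×4 matrix C matches after relabeling.

Each λ_j+ρ reduced to Ā_7; 4-tuples below use C's row order:

    λ_1 → (0, 2, 3, 0)
    λ_2 → (0, 2, 3, 0)
    λ_3 → (2, 2, 1, 2)
    λ_4 → (2, 2, 1, 2)
    λ_5 → (5, 2, 0, 0)
    λ_6 → (2, 2, 1, 2)
    λ_7 → (0, 2, 3, 0)
    λ_8 → (0, 3, 3, 0)
    λ_9 → (0, 3, 3, 0)
    λ_10 → (5, 2, 0, 0)
    λ_11 → (0, 2, 3, 0)
    λ_12 → (0, 3, 3, 0)
    λ_13 → (0, 2, 3, 0)
    λ_14 → (0, 3, 3, 0)

The 14 indices split into 4 linkage classes (same alcove rep ⇔ same W_7-dot-orbit):

[[1, 2, 7, 11, 13], [3, 4, 6], [5, 10], [8, 9, 12, 14]]


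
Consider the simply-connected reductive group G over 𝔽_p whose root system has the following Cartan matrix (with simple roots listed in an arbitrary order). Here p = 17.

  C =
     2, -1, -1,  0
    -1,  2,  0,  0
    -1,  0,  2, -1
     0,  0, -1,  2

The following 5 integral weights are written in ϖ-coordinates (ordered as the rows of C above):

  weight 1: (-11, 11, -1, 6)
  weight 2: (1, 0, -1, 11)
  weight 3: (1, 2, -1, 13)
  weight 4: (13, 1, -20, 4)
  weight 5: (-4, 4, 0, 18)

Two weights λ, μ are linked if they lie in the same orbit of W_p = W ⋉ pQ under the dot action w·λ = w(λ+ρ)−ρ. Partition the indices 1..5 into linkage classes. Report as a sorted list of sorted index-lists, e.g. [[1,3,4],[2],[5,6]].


Dynkin diagram of C (from the 6 off-diagonal −1 entries): A_4.

Ā_17 reps of the 5 weights (A_4, coords as presented):

    [1] (0, 2, 7, 3)
    [2] (2, 1, 0, 12)
    [3] (2, 1, 0, 12)
    [4] (2, 1, 0, 12)
    [5] (2, 1, 0, 12)

Linkage partition of the 5 weights (2 classes, p=17):

[[1], [2, 3, 4, 5]]


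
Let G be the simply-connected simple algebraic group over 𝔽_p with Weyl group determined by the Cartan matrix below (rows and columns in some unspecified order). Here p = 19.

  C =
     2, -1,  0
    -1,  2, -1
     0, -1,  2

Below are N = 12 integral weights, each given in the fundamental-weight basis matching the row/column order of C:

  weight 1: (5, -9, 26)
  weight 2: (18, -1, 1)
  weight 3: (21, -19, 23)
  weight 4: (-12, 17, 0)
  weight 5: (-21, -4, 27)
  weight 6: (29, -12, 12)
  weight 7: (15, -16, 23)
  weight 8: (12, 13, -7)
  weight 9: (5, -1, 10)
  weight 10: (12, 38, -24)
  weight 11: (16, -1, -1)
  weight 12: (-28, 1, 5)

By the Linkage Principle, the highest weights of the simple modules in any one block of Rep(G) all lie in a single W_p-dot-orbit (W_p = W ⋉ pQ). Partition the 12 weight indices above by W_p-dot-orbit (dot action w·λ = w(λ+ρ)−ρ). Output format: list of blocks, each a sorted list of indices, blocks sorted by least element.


Root system A_3: the 3×3 matrix C matches after relabeling.

Alcove-folded reps (p=19, 12 weights, presented ϖ-order):

  λ_1 → (6, 0, 11)
  λ_2 → (17, 0, 0)
  λ_3 → (5, 10, 3)
  λ_4 → (11, 7, 1)
  λ_5 → (5, 10, 3)
  λ_6 → (6, 0, 11)
  λ_7 → (5, 10, 3)
  λ_8 → (5, 6, 2)
  λ_9 → (6, 0, 11)
  λ_10 → (5, 10, 3)
  λ_11 → (17, 0, 0)
  λ_12 → (6, 0, 11)

Grouping the 12 weights by Ā_19-representative: 5 linkage classes.

[[1, 6, 9, 12], [2, 11], [3, 5, 7, 10], [4], [8]]


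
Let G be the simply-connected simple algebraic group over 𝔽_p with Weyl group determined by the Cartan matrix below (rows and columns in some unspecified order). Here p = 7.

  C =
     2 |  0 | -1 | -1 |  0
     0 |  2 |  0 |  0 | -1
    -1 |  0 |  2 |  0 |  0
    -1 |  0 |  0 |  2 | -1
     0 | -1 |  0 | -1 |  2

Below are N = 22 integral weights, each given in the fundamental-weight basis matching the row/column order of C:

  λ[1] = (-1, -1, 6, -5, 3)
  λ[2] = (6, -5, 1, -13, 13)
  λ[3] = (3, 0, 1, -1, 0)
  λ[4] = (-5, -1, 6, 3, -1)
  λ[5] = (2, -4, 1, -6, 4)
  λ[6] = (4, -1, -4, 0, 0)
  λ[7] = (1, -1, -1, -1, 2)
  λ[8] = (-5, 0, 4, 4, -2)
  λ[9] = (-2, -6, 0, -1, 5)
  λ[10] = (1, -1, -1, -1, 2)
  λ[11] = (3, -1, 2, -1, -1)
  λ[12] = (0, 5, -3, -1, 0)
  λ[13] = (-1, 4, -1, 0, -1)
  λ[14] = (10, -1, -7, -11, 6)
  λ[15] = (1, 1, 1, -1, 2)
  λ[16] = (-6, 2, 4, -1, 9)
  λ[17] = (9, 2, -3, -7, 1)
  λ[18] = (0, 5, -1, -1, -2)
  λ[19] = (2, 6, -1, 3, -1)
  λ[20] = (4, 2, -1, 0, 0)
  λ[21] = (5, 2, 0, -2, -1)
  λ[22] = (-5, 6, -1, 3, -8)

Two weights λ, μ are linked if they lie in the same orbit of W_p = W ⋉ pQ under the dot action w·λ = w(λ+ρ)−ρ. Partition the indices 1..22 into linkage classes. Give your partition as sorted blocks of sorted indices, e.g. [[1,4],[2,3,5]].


A_5 Cartan matrix, 5 simple roots permuted; ρ=(1,1,1,1,1).

Ā_7 reps of the 22 weights (A_5, coords as presented):

  λ_1+ρ ↦ (4, 0, 3, 0, 0);  λ_2+ρ ↦ (2, 0, 0, 0, 3);  λ_3+ρ ↦ (4, 0, 1, 0, 1);  λ_4+ρ ↦ (4, 0, 3, 0, 0);  λ_5+ρ ↦ (2, 0, 0, 0, 3);  λ_6+ρ ↦ (2, 0, 3, 1, 1);  λ_7+ρ ↦ (2, 0, 0, 0, 3);  λ_8+ρ ↦ (4, 0, 1, 0, 1);  λ_9+ρ ↦ (0, 5, 0, 1, 0);  λ_10+ρ ↦ (2, 0, 0, 0, 3);  λ_11+ρ ↦ (4, 0, 3, 0, 0);  λ_12+ρ ↦ (0, 5, 0, 1, 0);  λ_13+ρ ↦ (0, 5, 0, 1, 0);  λ_14+ρ ↦ (2, 0, 3, 1, 1);  λ_15+ρ ↦ (2, 0, 0, 0, 3);  λ_16+ρ ↦ (2, 0, 3, 1, 1);  λ_17+ρ ↦ (1, 2, 1, 2, 1);  λ_18+ρ ↦ (0, 5, 0, 1, 0);  λ_19+ρ ↦ (4, 0, 3, 0, 0);  λ_20+ρ ↦ (2, 0, 3, 1, 1);  λ_21+ρ ↦ (4, 0, 1, 0, 1);  λ_22+ρ ↦ (4, 0, 3, 0, 0)

Linkage partition of the 22 weights (6 classes, p=7):

[[1, 4, 11, 19, 22], [2, 5, 7, 10, 15], [3, 8, 21], [6, 14, 16, 20], [9, 12, 13, 18], [17]]


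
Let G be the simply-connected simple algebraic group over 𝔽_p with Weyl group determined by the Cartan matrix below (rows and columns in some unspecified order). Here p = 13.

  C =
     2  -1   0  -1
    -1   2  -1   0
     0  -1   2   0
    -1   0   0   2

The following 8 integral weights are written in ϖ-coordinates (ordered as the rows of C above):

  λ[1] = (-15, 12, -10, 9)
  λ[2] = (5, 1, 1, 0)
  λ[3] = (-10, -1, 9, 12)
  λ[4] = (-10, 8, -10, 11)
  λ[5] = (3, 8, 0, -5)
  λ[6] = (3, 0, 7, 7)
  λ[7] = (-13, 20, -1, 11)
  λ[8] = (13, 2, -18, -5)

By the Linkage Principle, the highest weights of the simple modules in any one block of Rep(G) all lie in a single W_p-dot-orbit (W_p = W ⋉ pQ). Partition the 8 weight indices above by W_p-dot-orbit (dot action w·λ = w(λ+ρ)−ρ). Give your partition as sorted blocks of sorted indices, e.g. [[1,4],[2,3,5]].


C ↔ A_4 under row/col permutation; |W(A_4)| = 120.

Each λ_j+ρ reduced to Ā_13; 4-tuples below use C's row order:

    λ_1 → (0, 9, 0, 3)
    λ_2 → (6, 2, 2, 1)
    λ_3 → (0, 9, 0, 3)
    λ_4 → (0, 9, 0, 3)
    λ_5 → (0, 9, 0, 3)
    λ_6 → (4, 1, 0, 0)
    λ_7 → (4, 1, 0, 0)
    λ_8 → (0, 9, 0, 3)

These 8 weights hit 3 W_13-dot-orbits; sizes (5, 1, 2):

[[1, 3, 4, 5, 8], [2], [6, 7]]


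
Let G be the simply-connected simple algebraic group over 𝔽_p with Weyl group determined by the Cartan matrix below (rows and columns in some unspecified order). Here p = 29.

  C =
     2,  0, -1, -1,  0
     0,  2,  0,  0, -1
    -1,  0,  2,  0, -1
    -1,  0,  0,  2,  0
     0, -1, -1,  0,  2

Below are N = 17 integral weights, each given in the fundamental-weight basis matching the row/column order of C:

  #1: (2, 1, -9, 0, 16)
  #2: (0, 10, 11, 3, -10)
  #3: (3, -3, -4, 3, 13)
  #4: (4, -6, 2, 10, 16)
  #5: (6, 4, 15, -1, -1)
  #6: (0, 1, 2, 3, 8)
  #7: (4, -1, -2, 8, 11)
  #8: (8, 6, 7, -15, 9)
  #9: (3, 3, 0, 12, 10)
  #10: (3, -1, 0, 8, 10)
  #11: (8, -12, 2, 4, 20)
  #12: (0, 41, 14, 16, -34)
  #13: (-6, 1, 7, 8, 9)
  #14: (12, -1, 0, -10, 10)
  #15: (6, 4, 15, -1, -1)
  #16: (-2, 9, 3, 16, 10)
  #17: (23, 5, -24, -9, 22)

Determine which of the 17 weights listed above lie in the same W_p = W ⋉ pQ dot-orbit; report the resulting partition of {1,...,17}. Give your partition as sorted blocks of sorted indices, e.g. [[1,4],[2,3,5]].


C ↔ A_5 under row/col permutation; |W(A_5)| = 720.

W_29-reps of the 17 weights in Ā_29 (same 5-coord order as C):

  λ_1+ρ ↦ (1, 2, 3, 4, 9) · λ_2+ρ ↦ (1, 2, 3, 4, 9) · λ_3+ρ ↦ (1, 2, 3, 4, 9) · λ_4+ρ ↦ (5, 2, 3, 4, 10) · λ_5+ρ ↦ (7, 5, 16, 0, 0) · λ_6+ρ ↦ (1, 2, 3, 4, 9) · λ_7+ρ ↦ (4, 0, 1, 9, 11) · λ_8+ρ ↦ (5, 2, 3, 4, 10) · λ_9+ρ ↦ (4, 0, 1, 9, 11) · λ_10+ρ ↦ (4, 0, 1, 9, 11) · λ_11+ρ ↦ (5, 2, 3, 4, 10) · λ_12+ρ ↦ (4, 0, 1, 9, 11) · λ_13+ρ ↦ (5, 2, 3, 4, 10) · λ_14+ρ ↦ (4, 0, 1, 9, 11) · λ_15+ρ ↦ (7, 5, 16, 0, 0) · λ_16+ρ ↦ (1, 2, 3, 4, 9) · λ_17+ρ ↦ (7, 5, 16, 0, 0)

The 17 indices split into 4 linkage classes (same alcove rep ⇔ same W_29-dot-orbit):

[[1, 2, 3, 6, 16], [4, 8, 11, 13], [5, 15, 17], [7, 9, 10, 12, 14]]


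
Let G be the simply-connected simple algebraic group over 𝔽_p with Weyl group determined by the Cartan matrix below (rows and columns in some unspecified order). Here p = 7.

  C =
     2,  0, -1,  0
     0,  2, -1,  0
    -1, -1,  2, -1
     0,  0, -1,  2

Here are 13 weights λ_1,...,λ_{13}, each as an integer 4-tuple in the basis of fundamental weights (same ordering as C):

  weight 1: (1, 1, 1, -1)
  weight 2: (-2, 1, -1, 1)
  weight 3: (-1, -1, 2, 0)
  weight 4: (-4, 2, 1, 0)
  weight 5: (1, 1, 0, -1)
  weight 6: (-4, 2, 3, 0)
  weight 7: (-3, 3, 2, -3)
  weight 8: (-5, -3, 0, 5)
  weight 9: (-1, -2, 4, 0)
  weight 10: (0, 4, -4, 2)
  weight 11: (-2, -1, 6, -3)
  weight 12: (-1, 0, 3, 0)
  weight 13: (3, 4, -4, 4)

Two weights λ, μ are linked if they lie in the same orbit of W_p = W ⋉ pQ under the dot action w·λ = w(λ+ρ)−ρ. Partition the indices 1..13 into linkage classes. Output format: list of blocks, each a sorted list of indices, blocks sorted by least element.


Cartan matrix: type D_4 (|W|=192); un-permuting the 4 rows.

λ_j+ρ reflected into Ā_7 (⟨·,θ^∨⟩≤7); 4-tuples as given:

  λ_1 → (2, 2, 1, 0);  λ_2 → (0, 1, 1, 1);  λ_3 → (0, 0, 3, 1);  λ_4 → (2, 2, 1, 0);  λ_5 → (2, 2, 1, 0);  λ_6 → (2, 2, 1, 0);  λ_7 → (1, 3, 1, 1);  λ_8 → (1, 3, 1, 1);  λ_9 → (0, 1, 1, 1);  λ_10 → (2, 2, 1, 0);  λ_11 → (1, 0, 0, 2);  λ_12 → (0, 1, 1, 1);  λ_13 → (0, 1, 1, 1)

Linkage partition of the 13 weights (5 classes, p=7):

[[1, 4, 5, 6, 10], [2, 9, 12, 13], [3], [7, 8], [11]]


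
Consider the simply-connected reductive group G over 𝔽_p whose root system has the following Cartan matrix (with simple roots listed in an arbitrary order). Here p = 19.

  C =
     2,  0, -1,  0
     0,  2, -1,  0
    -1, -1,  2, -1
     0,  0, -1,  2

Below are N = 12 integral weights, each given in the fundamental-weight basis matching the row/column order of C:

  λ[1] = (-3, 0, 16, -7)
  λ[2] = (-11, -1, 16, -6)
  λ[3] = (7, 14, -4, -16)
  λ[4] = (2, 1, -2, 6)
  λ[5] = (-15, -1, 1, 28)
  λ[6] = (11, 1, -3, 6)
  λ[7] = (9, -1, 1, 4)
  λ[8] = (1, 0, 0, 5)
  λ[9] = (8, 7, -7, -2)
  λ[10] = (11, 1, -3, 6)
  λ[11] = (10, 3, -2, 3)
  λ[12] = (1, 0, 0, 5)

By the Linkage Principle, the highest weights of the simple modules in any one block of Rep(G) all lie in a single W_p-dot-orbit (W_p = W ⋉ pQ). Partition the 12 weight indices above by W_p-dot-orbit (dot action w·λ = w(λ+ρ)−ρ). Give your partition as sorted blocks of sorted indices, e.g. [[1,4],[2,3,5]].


Dynkin diagram of C (from the 6 off-diagonal −1 entries): D_4.

W_19-reps of the 12 weights in Ā_19 (same 4-coord order as C):

  λ_1 → (2, 1, 1, 6);  λ_2 → (10, 0, 2, 5);  λ_3 → (10, 3, 1, 3);  λ_4 → (2, 1, 1, 6);  λ_5 → (10, 0, 2, 5);  λ_6 → (10, 0, 2, 5);  λ_7 → (10, 0, 2, 5);  λ_8 → (2, 1, 1, 6);  λ_9 → (2, 1, 1, 6);  λ_10 → (10, 0, 2, 5);  λ_11 → (10, 3, 1, 3);  λ_12 → (2, 1, 1, 6)

3 distinct reps among the 12 weights ⇒ 3 W_19-linkage classes:

[[1, 4, 8, 9, 12], [2, 5, 6, 7, 10], [3, 11]]


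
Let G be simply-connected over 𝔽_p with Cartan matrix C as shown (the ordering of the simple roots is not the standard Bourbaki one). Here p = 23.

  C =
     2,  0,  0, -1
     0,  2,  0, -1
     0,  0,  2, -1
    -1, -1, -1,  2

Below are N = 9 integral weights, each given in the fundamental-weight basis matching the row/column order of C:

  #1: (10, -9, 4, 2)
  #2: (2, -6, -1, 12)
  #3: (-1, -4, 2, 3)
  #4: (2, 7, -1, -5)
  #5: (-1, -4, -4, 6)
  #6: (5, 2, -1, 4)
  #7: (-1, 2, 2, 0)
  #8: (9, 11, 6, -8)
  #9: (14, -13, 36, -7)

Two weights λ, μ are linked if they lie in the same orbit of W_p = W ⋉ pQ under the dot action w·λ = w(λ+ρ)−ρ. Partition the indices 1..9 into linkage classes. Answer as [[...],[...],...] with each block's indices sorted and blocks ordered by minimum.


Cartan matrix: type D_4 (|W|=192); un-permuting the 4 rows.

W_23-reps of the 9 weights in Ā_23 (same 4-coord order as C):

  λ_1 → (6, 3, 0, 5) · λ_2 → (3, 5, 0, 7) · λ_3 → (0, 3, 3, 1) · λ_4 → (0, 3, 3, 1) · λ_5 → (0, 3, 3, 1) · λ_6 → (6, 3, 0, 5) · λ_7 → (0, 3, 3, 1) · λ_8 → (3, 5, 0, 7) · λ_9 → (6, 3, 0, 5)

These 9 weights hit 3 W_23-dot-orbits; sizes (3, 2, 4):

[[1, 6, 9], [2, 8], [3, 4, 5, 7]]


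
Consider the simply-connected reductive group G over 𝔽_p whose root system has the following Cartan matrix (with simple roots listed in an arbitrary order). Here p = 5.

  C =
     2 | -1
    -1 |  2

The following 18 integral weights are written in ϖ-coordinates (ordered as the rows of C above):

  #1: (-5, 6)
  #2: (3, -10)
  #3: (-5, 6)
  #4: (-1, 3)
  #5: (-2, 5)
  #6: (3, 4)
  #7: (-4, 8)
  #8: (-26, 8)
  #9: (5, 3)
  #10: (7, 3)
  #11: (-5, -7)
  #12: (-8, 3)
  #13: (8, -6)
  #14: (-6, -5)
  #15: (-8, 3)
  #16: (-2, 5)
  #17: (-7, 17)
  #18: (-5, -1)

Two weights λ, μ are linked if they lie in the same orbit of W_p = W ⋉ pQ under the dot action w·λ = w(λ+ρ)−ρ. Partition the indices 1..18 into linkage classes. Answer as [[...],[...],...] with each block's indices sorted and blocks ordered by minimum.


Type A_2, rank 2, |W|=6; reorder rows/cols to standard.

Each λ_j+ρ reduced to Ā_5; 2-tuples below use C's row order:

  1: (2, 1)
  2: (1, 0)
  3: (2, 1)
  4: (0, 4)
  5: (0, 4)
  6: (0, 1)
  7: (1, 1)
  8: (0, 4)
  9: (0, 1)
  10: (2, 1)
  11: (0, 1)
  12: (2, 1)
  13: (0, 1)
  14: (0, 1)
  15: (2, 1)
  16: (0, 4)
  17: (2, 2)
  18: (0, 4)

Grouping the 18 weights by Ā_5-representative: 6 linkage classes.

[[1, 3, 10, 12, 15], [2], [4, 5, 8, 16, 18], [6, 9, 11, 13, 14], [7], [17]]


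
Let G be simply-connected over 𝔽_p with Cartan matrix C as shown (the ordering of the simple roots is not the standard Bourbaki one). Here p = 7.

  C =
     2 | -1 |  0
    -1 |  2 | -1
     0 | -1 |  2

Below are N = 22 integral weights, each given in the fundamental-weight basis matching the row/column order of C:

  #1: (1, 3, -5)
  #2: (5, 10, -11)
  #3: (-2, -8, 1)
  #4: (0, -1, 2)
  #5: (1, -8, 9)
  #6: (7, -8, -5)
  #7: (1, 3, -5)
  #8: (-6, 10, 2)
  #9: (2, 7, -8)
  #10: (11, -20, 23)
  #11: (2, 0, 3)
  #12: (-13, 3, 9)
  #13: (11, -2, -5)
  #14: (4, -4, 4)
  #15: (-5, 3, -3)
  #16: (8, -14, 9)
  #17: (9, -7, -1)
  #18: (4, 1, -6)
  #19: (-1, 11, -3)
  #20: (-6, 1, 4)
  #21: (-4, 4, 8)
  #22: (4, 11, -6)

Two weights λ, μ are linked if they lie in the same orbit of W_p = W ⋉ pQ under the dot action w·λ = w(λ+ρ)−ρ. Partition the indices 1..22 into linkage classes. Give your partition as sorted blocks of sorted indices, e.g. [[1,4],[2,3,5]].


C ↔ A_3 under row/col permutation; |W(A_3)| = 24.

Alcove-folded reps (p=7, 22 weights, presented ϖ-order):

  λ_1 → (2, 0, 4);  λ_2 → (1, 0, 3);  λ_3 → (1, 5, 0);  λ_4 → (1, 0, 3);  λ_5 → (2, 2, 0);  λ_6 → (1, 0, 3);  λ_7 → (2, 0, 4);  λ_8 → (2, 0, 4);  λ_9 → (1, 0, 3);  λ_10 → (2, 2, 0);  λ_11 → (2, 1, 3);  λ_12 → (2, 0, 4);  λ_13 → (2, 0, 4);  λ_14 → (2, 3, 2);  λ_15 → (2, 2, 0);  λ_16 → (2, 1, 3);  λ_17 → (1, 0, 3);  λ_18 → (2, 3, 2);  λ_19 → (2, 2, 0);  λ_20 → (2, 3, 2);  λ_21 → (2, 2, 0);  λ_22 → (2, 3, 2)

Grouping the 22 weights by Ā_7-representative: 6 linkage classes.

[[1, 7, 8, 12, 13], [2, 4, 6, 9, 17], [3], [5, 10, 15, 19, 21], [11, 16], [14, 18, 20, 22]]


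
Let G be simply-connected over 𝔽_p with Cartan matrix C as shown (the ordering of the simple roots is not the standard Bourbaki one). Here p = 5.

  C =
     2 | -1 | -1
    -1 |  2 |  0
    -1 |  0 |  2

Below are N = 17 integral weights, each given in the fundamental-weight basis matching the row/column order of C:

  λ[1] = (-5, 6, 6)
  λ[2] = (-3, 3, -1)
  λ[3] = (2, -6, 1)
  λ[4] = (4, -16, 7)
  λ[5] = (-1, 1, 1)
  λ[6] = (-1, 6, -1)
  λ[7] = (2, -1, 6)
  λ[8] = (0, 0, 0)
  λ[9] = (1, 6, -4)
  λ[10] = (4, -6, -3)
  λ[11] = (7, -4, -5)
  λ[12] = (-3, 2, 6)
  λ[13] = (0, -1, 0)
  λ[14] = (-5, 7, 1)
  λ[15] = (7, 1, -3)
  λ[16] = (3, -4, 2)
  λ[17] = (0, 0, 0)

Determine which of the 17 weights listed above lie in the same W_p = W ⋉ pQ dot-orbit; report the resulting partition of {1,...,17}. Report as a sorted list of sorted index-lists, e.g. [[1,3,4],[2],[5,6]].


Cartan matrix: type A_3 (|W|=24); un-permuting the 3 rows.

Alcove-folded reps (p=5, 17 weights, presented ϖ-order):

  λ_1+ρ ↦ (0, 2, 2) · λ_2+ρ ↦ (0, 2, 2) · λ_3+ρ ↦ (2, 3, 0) · λ_4+ρ ↦ (2, 3, 0) · λ_5+ρ ↦ (0, 2, 2) · λ_6+ρ ↦ (2, 3, 0) · λ_7+ρ ↦ (2, 3, 0) · λ_8+ρ ↦ (1, 1, 1) · λ_9+ρ ↦ (1, 1, 1) · λ_10+ρ ↦ (2, 3, 0) · λ_11+ρ ↦ (1, 0, 1) · λ_12+ρ ↦ (0, 2, 2) · λ_13+ρ ↦ (1, 0, 1) · λ_14+ρ ↦ (1, 1, 1) · λ_15+ρ ↦ (0, 2, 2) · λ_16+ρ ↦ (1, 1, 1) · λ_17+ρ ↦ (1, 1, 1)

The 17 indices split into 4 linkage classes (same alcove rep ⇔ same W_5-dot-orbit):

[[1, 2, 5, 12, 15], [3, 4, 6, 7, 10], [8, 9, 14, 16, 17], [11, 13]]


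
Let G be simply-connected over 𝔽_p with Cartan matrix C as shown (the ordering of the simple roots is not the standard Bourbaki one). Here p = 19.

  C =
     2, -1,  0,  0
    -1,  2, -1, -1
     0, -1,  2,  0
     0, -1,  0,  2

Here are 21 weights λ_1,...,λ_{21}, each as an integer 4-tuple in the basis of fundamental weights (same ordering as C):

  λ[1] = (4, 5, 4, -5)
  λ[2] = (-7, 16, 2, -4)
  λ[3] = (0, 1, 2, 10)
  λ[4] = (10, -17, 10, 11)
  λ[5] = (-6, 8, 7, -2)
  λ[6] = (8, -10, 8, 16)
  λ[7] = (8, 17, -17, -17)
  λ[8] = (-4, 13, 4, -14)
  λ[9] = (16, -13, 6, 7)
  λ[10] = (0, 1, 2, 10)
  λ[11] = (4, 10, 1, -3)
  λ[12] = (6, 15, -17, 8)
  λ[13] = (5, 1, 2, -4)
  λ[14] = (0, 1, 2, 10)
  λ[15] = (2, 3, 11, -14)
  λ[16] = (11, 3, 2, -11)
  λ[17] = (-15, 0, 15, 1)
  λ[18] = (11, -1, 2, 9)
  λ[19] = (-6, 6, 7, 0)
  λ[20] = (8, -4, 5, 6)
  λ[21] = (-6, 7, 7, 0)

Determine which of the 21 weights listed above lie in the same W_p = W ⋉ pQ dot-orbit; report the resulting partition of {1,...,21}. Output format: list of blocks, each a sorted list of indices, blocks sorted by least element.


Root system D_4: the 4×4 matrix C matches after relabeling.

Alcove-folded reps (p=19, 21 weights, presented ϖ-order):

  [1] (5, 2, 5, 4) · [2] (5, 1, 2, 2) · [3] (1, 2, 3, 11) · [4] (5, 2, 5, 4) · [5] (5, 2, 8, 1) · [6] (0, 2, 0, 8) · [7] (5, 1, 2, 2) · [8] (1, 2, 3, 11) · [9] (5, 2, 5, 4) · [10] (1, 2, 3, 11) · [11] (5, 1, 2, 2) · [12] (6, 3, 3, 4) · [13] (5, 1, 2, 2) · [14] (1, 2, 3, 11) · [15] (6, 3, 3, 4) · [16] (6, 3, 3, 4) · [17] (1, 2, 3, 11) · [18] (6, 3, 3, 4) · [19] (5, 2, 8, 1) · [20] (6, 3, 3, 4) · [21] (5, 2, 8, 1)

The 21 indices split into 6 linkage classes (same alcove rep ⇔ same W_19-dot-orbit):

[[1, 4, 9], [2, 7, 11, 13], [3, 8, 10, 14, 17], [5, 19, 21], [6], [12, 15, 16, 18, 20]]
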